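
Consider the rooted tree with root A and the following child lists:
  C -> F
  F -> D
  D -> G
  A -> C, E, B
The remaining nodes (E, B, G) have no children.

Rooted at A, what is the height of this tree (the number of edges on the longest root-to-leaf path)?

G sits deepest: A → C → F → D → G — 4 edges from the root.

4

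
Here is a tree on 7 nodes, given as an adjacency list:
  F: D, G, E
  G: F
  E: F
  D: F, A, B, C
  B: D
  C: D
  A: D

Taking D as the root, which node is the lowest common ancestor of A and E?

Ancestors of A (toward the root): A, D.
Ancestors of E: E, F, D.
The deepest node appearing in both lists is D.

D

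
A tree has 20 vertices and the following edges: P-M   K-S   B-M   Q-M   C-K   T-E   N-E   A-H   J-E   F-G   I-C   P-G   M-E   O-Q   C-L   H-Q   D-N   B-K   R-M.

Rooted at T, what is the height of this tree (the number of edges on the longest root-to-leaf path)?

6

L sits deepest: T – E – M – B – K – C – L — 6 edges from the root.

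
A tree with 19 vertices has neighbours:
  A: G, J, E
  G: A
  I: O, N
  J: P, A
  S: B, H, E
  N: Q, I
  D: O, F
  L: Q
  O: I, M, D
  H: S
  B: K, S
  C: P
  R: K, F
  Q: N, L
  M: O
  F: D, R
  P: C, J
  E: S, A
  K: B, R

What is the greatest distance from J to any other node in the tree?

Distances from J peak at 13, attained at L.
J – A – E – S – B – K – R – F – D – O – I – N – Q – L

13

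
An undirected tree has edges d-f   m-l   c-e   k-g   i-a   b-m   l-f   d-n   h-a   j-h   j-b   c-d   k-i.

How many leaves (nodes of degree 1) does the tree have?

The leaves are e, g, n.
That is 3 leaves.

3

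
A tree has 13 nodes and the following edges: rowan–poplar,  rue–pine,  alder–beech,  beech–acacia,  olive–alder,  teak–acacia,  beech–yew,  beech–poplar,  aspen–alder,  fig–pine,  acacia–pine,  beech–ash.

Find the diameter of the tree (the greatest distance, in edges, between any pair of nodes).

5

Starting from aspen, a farthest node is fig at distance 5.
One longest path: aspen - alder - beech - acacia - pine - fig.
So the diameter is 5.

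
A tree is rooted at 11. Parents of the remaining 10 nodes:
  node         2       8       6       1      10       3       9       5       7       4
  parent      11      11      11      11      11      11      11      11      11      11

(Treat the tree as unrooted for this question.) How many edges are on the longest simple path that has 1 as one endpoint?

2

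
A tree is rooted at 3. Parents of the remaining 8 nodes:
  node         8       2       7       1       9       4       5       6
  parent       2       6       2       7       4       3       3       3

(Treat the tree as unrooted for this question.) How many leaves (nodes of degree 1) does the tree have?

The leaves are 1, 5, 8, 9.
That is 4 leaves.

4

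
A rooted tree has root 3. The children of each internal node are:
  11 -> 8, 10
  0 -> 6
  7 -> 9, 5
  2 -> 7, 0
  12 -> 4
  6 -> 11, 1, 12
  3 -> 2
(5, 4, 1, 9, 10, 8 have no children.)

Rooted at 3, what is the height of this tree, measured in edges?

A deepest node is 8, reached by 3 → 2 → 0 → 6 → 11 → 8.
That path has 5 edges, so the height is 5.

5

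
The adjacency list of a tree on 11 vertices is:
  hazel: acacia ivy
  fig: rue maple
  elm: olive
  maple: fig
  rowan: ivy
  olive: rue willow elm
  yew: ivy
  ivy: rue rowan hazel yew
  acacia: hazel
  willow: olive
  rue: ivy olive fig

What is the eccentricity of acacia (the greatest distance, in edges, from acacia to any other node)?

Distances from acacia peak at 5, attained at elm (willow, maple also at distance 5).
acacia – hazel – ivy – rue – olive – elm

5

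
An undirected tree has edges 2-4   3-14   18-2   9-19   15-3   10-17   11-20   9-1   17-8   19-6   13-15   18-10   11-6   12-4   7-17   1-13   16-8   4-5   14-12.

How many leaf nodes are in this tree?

4

The leaves are 5, 7, 16, 20.
That is 4 leaves.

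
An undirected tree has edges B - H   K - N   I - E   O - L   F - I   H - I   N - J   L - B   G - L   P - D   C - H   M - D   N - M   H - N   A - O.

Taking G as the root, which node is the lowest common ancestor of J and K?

N

Ancestors of J (toward the root): J, N, H, B, L, G.
Ancestors of K: K, N, H, B, L, G.
The deepest node appearing in both lists is N.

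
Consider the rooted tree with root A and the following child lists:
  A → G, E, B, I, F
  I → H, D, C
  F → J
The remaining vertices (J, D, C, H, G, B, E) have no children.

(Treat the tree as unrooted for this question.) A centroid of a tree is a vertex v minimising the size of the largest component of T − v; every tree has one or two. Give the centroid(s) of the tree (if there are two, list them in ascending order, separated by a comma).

A

If A is removed the pieces have sizes 4, 2, 1, 1, 1, all ≤ ⌊10/2⌋ = 5.
No neighbour of A does as well, so A is the unique centroid.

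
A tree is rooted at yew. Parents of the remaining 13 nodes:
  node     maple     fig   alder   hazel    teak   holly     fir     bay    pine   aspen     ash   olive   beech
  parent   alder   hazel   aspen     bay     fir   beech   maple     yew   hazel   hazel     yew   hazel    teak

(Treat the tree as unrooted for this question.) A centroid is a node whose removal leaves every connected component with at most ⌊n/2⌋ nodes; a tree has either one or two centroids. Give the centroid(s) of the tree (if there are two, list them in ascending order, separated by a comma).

aspen, hazel

Delete aspen: the remaining components have sizes 7, 6. Max 7 ≤ 7, so aspen is a centroid.
hazel is adjacent to aspen and is also a centroid (the largest component after removing it is likewise 7).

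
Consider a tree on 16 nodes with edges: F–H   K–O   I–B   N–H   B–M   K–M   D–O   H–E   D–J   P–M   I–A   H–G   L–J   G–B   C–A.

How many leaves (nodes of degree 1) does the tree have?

6

Degree-1 nodes: C, E, F, L, N, P — 6 of them.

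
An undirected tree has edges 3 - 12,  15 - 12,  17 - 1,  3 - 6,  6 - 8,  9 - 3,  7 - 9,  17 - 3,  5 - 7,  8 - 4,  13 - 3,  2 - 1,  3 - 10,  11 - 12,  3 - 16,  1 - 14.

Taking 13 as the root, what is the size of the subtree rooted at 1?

The subtree rooted at 1 contains: 1, 2, 14 — 3 nodes.

3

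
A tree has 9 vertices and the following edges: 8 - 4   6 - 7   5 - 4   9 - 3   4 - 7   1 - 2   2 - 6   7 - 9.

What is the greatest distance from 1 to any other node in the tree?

5

A farthest node from 1 is 5 (3, 8 also at distance 5).
The path 1 – 2 – 6 – 7 – 4 – 5 has 5 edges.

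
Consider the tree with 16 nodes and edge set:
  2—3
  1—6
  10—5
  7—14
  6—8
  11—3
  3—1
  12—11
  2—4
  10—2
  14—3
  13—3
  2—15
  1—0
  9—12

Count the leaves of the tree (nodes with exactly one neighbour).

8

The leaves are 0, 4, 5, 7, 8, 9, 13, 15.
That is 8 leaves.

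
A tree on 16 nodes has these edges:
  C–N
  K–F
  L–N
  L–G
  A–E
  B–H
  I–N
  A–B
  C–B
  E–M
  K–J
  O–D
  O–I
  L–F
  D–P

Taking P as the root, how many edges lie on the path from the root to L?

Path from P to L: P → D → O → I → N → L, which has 5 edges.

5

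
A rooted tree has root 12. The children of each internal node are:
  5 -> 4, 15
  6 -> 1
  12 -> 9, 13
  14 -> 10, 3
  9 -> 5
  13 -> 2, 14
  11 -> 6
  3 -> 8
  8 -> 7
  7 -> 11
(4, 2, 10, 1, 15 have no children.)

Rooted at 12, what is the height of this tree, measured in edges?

8

1 sits deepest: 12 – 13 – 14 – 3 – 8 – 7 – 11 – 6 – 1 — 8 edges from the root.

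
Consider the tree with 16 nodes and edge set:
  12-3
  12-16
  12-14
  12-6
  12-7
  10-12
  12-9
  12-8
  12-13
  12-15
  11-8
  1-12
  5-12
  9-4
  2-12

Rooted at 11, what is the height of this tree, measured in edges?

A deepest node is 4, reached by 11 – 8 – 12 – 9 – 4.
That path has 4 edges, so the height is 4.

4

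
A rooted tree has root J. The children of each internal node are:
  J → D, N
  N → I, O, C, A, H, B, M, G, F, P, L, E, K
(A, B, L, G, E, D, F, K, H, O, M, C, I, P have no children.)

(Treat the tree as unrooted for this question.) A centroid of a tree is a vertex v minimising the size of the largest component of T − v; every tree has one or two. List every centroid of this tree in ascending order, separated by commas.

If N is removed the pieces have sizes 2, 1, 1, 1, 1, 1, 1, 1, 1, 1, 1, 1, 1, 1, all ≤ ⌊16/2⌋ = 8.
Every other node leaves some component of size > 8, so the centroid is unique.

N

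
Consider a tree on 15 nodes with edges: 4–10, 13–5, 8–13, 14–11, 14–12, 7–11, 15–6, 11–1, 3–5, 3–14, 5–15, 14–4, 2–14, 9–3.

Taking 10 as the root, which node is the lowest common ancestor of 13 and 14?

Path 13→root: 13 5 3 14 4 10; path 14→root: 14 4 10.
First common node: 14.

14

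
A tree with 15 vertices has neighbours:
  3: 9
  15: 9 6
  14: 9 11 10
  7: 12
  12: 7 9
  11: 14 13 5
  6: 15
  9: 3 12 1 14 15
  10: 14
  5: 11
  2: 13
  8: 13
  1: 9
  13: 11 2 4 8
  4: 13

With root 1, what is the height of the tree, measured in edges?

5

4 sits deepest: 1 – 9 – 14 – 11 – 13 – 4 — 5 edges from the root.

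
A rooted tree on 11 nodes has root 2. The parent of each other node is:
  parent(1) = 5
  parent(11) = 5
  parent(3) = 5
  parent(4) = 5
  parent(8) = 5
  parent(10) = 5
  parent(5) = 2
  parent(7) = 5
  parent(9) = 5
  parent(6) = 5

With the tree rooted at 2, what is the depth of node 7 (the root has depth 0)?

2

2–5–7 — 2 edges.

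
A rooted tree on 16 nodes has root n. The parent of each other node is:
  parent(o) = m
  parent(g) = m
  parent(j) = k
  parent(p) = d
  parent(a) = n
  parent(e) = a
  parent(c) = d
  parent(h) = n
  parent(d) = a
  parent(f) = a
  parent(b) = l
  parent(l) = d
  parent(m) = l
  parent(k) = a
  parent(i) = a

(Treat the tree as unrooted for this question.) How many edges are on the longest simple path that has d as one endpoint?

Distances from d peak at 3, attained at j (h, o, g also at distance 3).
d – a – k – j

3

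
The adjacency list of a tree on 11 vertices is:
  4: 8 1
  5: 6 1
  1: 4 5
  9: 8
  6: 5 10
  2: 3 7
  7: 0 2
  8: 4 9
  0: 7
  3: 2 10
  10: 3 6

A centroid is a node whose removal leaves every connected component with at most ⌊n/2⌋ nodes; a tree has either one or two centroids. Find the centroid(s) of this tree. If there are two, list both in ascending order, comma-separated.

Delete 6: the remaining components have sizes 5, 5. Max 5 ≤ 5, so 6 is a centroid.
Every other node leaves some component of size > 5, so the centroid is unique.

6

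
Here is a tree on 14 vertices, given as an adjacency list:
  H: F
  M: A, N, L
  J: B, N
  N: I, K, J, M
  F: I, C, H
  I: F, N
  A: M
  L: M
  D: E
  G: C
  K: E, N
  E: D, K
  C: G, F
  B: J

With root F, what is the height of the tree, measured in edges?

5

A deepest node is D, reached by F–I–N–K–E–D.
That path has 5 edges, so the height is 5.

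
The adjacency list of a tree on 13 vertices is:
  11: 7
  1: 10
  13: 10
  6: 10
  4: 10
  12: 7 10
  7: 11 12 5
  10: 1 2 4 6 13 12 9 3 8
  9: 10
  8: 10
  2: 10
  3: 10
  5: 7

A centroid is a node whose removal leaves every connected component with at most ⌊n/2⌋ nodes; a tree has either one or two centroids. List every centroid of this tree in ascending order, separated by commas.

10

Delete 10: the remaining components have sizes 4, 1, 1, 1, 1, 1, 1, 1, 1. Max 4 ≤ 6, so 10 is a centroid.
No neighbour of 10 does as well, so 10 is the unique centroid.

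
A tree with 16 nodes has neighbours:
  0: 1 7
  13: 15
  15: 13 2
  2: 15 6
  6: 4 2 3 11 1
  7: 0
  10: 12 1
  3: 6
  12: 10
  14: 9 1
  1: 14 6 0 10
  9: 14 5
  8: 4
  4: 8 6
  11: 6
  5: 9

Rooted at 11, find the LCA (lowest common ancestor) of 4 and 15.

6

Path 4→root: 4 6 11; path 15→root: 15 2 6 11.
First common node: 6.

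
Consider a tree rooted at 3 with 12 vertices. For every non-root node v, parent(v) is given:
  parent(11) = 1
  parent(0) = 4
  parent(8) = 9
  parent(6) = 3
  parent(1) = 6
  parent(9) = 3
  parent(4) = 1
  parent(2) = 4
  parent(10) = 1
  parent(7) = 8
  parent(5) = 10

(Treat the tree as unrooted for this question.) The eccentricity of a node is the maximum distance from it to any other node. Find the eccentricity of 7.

7

Distances from 7 peak at 7, attained at 0 (5, 2 also at distance 7).
7–8–9–3–6–1–4–0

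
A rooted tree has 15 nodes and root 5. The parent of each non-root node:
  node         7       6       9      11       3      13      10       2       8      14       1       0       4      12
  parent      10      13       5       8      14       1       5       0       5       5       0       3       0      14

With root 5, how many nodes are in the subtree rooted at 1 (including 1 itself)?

3

Descendants of 1 (including itself): 1, 13, 6. That's 3.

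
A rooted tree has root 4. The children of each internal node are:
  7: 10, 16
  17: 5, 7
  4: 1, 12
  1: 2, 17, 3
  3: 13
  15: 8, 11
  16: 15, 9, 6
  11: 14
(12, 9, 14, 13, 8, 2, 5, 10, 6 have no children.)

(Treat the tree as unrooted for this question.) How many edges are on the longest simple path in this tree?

8

Starting from 14, a farthest node is 13 at distance 8.
One longest path: 14–11–15–16–7–17–1–3–13.
So the diameter is 8.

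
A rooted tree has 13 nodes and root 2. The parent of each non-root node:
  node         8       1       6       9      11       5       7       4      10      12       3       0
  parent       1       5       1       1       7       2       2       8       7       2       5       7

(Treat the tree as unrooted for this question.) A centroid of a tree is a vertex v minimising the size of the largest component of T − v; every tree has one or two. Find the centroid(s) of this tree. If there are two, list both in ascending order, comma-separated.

Removing 5 splits the tree into components of sizes 6, 5, 1; the largest is 6 ≤ ⌊13/2⌋ = 6.
No neighbour of 5 does as well, so 5 is the unique centroid.

5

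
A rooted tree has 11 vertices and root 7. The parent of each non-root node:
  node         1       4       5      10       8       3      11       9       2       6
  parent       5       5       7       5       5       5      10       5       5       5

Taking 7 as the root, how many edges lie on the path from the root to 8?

2

Climbing from 8 to the root: 8 – 5 – 7. That's 2 steps.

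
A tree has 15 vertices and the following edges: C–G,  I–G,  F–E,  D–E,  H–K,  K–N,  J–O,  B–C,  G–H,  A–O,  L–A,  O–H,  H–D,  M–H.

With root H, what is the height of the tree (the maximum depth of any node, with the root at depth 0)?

3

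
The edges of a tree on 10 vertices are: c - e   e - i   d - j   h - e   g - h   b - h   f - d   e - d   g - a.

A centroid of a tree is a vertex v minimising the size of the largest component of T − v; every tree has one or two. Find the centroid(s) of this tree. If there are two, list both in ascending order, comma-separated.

e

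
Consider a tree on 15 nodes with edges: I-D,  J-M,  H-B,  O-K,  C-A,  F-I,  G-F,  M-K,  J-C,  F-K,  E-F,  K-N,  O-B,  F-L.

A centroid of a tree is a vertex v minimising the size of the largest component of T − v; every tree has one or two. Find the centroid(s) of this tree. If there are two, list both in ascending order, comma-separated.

K

Removing K splits the tree into components of sizes 6, 4, 3, 1; the largest is 6 ≤ ⌊15/2⌋ = 7.
Every other node leaves some component of size > 7, so the centroid is unique.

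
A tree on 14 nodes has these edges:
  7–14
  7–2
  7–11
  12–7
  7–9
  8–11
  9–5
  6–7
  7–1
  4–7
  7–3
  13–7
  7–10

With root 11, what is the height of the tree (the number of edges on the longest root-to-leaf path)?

A deepest node is 5, reached by 11 – 7 – 9 – 5.
That path has 3 edges, so the height is 3.

3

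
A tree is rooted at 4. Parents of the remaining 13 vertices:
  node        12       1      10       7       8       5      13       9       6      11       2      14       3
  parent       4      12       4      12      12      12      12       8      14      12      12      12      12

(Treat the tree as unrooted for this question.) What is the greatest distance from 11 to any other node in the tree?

Distances from 11 peak at 3, attained at 9 (6, 10 also at distance 3).
11 – 12 – 8 – 9

3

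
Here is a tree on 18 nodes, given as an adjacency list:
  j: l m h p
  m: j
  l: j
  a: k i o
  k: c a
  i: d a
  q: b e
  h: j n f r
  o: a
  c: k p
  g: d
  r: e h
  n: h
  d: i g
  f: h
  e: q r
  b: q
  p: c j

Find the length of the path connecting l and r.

3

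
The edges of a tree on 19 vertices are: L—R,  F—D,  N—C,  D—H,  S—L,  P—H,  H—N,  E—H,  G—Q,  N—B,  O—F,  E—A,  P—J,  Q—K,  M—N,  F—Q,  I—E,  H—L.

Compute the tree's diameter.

6

Starting from G, a farthest node is I at distance 6.
One longest path: G–Q–F–D–H–E–I.
So the diameter is 6.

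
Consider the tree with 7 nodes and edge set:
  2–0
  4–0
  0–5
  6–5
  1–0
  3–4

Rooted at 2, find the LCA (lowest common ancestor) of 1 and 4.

0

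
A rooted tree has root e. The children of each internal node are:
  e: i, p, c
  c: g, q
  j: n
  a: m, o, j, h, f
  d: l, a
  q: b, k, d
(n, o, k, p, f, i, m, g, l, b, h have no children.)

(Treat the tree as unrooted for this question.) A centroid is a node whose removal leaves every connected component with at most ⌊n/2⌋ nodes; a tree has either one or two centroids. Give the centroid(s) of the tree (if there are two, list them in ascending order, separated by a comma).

Removing d splits the tree into components of sizes 8, 7, 1; the largest is 8 ≤ ⌊17/2⌋ = 8.
Every other node leaves some component of size > 8, so the centroid is unique.

d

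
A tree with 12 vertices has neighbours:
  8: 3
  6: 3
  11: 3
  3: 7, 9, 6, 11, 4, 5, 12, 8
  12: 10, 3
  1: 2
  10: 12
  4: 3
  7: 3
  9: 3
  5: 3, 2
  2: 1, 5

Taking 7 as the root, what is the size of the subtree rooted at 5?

The subtree rooted at 5 contains: 5, 2, 1 — 3 nodes.

3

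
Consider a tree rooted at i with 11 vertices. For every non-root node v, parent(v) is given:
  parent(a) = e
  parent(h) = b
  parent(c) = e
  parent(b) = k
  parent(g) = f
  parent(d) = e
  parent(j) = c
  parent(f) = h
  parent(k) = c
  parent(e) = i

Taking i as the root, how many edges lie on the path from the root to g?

i – e – c – k – b – h – f – g — 7 edges.

7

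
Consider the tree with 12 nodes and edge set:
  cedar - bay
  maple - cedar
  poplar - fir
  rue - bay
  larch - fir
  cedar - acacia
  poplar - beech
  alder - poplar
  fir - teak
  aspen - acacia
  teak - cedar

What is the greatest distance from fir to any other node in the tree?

The node farthest from fir is rue (aspen also at distance 4), via fir–teak–cedar–bay–rue — 4 edges.

4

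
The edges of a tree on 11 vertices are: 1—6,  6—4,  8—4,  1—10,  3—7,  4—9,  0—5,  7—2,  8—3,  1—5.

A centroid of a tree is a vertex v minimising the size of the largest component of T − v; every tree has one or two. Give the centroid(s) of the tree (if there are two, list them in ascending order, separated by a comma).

4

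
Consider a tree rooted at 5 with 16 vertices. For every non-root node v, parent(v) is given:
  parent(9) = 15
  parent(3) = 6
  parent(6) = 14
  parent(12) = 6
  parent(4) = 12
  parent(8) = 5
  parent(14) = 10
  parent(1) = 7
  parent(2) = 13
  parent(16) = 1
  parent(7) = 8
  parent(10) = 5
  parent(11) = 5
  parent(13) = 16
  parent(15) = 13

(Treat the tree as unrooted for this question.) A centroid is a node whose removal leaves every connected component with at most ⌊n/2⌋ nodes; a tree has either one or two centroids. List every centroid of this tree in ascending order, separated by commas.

5, 8

If 5 is removed the pieces have sizes 8, 6, 1, all ≤ ⌊16/2⌋ = 8.
Its neighbour 8 also leaves a largest component of size 8, so both are centroids.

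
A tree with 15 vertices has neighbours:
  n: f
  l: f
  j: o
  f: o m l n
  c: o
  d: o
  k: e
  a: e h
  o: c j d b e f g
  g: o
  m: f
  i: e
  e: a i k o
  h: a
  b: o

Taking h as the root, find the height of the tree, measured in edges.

5

l sits deepest: h-a-e-o-f-l — 5 edges from the root.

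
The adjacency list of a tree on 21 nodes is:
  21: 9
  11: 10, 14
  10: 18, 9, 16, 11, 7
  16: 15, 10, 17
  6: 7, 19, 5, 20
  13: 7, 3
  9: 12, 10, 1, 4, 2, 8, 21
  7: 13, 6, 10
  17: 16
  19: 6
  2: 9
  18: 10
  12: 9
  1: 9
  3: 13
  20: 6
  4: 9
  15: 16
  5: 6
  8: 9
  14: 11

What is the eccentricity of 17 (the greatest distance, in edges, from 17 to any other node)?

Distances from 17 peak at 5, attained at 5 (20, 3, 19 also at distance 5).
17-16-10-7-6-5

5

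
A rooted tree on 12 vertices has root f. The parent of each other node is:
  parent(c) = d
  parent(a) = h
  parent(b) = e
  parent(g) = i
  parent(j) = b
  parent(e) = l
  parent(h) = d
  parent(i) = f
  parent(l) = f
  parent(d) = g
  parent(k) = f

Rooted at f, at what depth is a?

f – i – g – d – h – a — 5 edges.

5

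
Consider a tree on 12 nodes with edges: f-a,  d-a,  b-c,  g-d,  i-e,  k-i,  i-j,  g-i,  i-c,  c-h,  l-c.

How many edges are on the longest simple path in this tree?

6

BFS from f reaches l last, at distance 6; BFS from l confirms no node is farther.
Path: f - a - d - g - i - c - l.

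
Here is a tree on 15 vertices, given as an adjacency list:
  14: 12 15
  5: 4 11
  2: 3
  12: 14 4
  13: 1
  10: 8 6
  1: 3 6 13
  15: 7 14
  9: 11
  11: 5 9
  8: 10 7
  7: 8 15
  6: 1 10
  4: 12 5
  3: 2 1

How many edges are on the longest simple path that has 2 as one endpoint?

13

Distances from 2 peak at 13, attained at 9.
2-3-1-6-10-8-7-15-14-12-4-5-11-9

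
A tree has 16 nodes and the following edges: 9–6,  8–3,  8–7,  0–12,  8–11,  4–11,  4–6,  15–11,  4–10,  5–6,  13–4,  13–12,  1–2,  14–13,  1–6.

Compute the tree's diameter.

6

Starting from 0, a farthest node is 7 at distance 6.
One longest path: 0 – 12 – 13 – 4 – 11 – 8 – 7.
So the diameter is 6.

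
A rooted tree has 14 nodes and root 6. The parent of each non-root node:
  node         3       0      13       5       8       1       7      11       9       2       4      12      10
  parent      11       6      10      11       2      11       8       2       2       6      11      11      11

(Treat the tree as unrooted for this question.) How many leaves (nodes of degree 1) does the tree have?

9

Exactly 9 nodes have a single neighbour: 0, 1, 3, 4, 5, 7, 9, 12, 13.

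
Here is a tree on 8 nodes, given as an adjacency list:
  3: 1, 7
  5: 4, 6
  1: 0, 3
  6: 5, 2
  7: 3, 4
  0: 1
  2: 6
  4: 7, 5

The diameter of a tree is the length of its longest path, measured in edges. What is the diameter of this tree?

Starting from 0, a farthest node is 2 at distance 7.
One longest path: 0–1–3–7–4–5–6–2.
So the diameter is 7.

7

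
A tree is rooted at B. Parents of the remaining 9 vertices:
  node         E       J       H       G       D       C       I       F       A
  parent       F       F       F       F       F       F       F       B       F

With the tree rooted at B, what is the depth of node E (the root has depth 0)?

2

B–F–E — 2 edges.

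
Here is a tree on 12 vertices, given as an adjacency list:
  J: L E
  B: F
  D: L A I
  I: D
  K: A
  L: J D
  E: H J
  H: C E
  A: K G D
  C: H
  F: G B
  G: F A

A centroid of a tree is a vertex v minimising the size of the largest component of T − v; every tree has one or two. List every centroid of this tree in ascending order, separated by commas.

D

Delete D: the remaining components have sizes 5, 5, 1. Max 5 ≤ 6, so D is a centroid.
No neighbour of D does as well, so D is the unique centroid.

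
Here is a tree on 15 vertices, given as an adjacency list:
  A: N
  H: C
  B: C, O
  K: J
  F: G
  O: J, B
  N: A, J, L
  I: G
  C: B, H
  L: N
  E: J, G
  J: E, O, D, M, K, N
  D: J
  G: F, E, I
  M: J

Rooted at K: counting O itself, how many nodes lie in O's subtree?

4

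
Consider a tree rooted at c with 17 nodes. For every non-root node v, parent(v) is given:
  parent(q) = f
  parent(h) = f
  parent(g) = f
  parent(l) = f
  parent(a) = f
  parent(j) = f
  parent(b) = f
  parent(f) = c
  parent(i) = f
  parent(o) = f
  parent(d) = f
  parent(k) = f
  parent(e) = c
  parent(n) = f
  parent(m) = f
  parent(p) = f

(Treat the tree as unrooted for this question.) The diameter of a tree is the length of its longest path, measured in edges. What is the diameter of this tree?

3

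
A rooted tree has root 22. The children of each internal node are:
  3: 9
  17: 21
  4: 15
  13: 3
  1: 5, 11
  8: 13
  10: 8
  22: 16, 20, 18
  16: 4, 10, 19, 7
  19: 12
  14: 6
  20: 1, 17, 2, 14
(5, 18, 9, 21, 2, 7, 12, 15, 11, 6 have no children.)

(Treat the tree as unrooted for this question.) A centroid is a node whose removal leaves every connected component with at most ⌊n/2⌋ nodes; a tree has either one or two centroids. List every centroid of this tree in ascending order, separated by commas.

16, 22

Removing 22 splits the tree into components of sizes 11, 9, 1; the largest is 11 ≤ ⌊22/2⌋ = 11.
16 is adjacent to 22 and is also a centroid (the largest component after removing it is likewise 11).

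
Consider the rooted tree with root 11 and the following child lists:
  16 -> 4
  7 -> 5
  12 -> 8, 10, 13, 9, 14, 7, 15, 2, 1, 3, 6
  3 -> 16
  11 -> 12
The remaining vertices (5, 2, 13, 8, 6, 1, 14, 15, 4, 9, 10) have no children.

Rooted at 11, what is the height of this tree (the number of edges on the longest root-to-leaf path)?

4

A deepest node is 4, reached by 11 → 12 → 3 → 16 → 4.
That path has 4 edges, so the height is 4.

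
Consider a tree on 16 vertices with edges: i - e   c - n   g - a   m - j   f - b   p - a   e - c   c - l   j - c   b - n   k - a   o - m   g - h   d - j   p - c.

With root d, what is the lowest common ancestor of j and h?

j

Path j→root: j d; path h→root: h g a p c j d.
First common node: j.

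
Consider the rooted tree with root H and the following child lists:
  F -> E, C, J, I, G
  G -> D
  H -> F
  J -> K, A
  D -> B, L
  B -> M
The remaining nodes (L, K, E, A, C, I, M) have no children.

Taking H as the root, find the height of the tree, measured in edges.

5

A deepest node is M, reached by H-F-G-D-B-M.
That path has 5 edges, so the height is 5.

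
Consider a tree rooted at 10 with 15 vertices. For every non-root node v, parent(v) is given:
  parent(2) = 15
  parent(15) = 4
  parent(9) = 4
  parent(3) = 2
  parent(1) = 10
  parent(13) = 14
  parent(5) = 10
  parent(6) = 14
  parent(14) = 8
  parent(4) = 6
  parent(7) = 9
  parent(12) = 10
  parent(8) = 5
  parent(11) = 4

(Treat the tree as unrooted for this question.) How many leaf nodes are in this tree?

6

Exactly 6 nodes have a single neighbour: 1, 3, 7, 11, 12, 13.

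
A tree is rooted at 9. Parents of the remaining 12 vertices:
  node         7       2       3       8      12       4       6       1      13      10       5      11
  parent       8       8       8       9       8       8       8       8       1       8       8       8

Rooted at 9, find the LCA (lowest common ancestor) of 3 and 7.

8

3's ancestor chain is 3, 8, 9 and 7's is 7, 8, 9; they first meet at 8.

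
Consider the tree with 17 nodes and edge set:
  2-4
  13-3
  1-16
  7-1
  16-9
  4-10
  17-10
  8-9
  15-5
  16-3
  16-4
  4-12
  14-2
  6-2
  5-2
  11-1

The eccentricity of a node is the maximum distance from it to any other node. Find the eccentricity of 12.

4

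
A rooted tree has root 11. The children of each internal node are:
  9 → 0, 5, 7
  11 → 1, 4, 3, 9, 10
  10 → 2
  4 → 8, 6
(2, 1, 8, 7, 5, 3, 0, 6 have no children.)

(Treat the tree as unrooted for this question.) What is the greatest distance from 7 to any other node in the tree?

4

Distances from 7 peak at 4, attained at 8 (6, 2 also at distance 4).
7–9–11–4–8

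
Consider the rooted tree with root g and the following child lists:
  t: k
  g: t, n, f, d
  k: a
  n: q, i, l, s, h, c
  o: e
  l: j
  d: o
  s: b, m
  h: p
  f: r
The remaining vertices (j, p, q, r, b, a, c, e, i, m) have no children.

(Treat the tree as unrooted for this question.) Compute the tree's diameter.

6

BFS from b reaches a last, at distance 6; BFS from a confirms no node is farther.
Path: b – s – n – g – t – k – a.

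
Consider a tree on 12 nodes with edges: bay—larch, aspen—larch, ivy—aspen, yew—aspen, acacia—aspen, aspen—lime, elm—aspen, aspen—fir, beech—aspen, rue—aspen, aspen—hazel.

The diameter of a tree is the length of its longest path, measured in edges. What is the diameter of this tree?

3

Starting from bay, a farthest node is yew at distance 3.
One longest path: bay–larch–aspen–yew.
So the diameter is 3.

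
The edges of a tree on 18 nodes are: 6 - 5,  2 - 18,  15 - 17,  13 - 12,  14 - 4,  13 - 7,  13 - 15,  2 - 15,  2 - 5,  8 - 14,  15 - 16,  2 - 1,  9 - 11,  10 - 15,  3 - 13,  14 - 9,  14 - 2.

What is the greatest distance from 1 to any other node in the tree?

4

A farthest node from 1 is 7 (11, 3, 12 also at distance 4).
The path 1–2–15–13–7 has 4 edges.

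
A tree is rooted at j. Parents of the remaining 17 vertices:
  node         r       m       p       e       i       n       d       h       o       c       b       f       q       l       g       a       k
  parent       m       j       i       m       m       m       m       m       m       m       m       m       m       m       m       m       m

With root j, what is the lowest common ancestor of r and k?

Ancestors of r (toward the root): r, m, j.
Ancestors of k: k, m, j.
The deepest node appearing in both lists is m.

m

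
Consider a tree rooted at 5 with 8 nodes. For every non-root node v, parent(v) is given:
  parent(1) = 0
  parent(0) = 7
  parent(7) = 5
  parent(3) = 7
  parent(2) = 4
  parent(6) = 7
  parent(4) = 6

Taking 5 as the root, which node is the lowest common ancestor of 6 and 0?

7

6's ancestor chain is 6, 7, 5 and 0's is 0, 7, 5; they first meet at 7.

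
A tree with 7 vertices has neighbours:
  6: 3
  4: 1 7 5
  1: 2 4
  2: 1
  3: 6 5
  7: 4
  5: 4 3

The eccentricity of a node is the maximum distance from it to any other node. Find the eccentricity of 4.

3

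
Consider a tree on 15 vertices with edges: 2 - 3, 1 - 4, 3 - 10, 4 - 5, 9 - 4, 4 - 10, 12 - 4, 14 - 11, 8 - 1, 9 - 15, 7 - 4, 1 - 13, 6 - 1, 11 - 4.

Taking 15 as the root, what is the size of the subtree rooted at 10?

The subtree rooted at 10 contains: 10, 3, 2 — 3 nodes.

3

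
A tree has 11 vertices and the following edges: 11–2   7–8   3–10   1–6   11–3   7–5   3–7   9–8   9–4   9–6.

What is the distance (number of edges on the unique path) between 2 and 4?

Walking from 2: 2 – 11 – 3 – 7 – 8 – 9 – 4. Length 6.

6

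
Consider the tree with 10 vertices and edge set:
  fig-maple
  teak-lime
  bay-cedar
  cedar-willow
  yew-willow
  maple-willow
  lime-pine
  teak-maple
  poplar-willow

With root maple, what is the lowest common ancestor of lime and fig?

maple

Path lime→root: lime teak maple; path fig→root: fig maple.
First common node: maple.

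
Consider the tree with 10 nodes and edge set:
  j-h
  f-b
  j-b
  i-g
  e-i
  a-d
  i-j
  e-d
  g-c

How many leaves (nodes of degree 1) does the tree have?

The leaves are a, c, f, h.
That is 4 leaves.

4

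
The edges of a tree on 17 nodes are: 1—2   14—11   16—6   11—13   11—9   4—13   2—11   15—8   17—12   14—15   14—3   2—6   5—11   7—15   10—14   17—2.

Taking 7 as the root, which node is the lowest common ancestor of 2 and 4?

11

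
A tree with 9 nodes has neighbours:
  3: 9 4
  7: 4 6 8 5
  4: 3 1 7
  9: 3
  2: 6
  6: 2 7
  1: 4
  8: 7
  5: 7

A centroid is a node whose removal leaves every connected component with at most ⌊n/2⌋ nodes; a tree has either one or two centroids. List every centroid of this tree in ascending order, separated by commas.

7

Delete 7: the remaining components have sizes 4, 2, 1, 1. Max 4 ≤ 4, so 7 is a centroid.
Every other node leaves some component of size > 4, so the centroid is unique.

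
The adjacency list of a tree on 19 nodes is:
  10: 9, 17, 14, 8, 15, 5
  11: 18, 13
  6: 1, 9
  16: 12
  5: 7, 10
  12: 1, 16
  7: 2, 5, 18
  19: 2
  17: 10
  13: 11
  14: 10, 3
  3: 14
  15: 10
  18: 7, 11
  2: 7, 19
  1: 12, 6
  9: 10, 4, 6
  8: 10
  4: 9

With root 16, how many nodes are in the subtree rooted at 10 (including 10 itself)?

Descendants of 10 (including itself): 10, 5, 14, 8, 17, 15, 7, 3, 18, 2, 11, 19, 13. That's 13.

13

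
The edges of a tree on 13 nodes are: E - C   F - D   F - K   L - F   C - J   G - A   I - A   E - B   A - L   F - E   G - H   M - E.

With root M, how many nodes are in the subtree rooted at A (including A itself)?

4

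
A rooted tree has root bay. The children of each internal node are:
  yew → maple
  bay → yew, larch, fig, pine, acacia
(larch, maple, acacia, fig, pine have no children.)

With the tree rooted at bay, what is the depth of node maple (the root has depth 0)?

2

Path from bay to maple: bay → yew → maple, which has 2 edges.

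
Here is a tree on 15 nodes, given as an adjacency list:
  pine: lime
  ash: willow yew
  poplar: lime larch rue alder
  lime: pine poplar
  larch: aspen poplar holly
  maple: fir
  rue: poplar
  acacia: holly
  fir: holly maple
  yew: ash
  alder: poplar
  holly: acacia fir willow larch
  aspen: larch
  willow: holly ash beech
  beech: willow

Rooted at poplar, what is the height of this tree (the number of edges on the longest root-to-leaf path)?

A deepest node is yew, reached by poplar → larch → holly → willow → ash → yew.
That path has 5 edges, so the height is 5.

5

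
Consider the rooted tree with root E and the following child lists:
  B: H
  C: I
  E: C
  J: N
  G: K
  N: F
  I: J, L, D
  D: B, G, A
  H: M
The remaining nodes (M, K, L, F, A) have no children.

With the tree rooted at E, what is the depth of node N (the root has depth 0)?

Path from E to N: E – C – I – J – N, which has 4 edges.

4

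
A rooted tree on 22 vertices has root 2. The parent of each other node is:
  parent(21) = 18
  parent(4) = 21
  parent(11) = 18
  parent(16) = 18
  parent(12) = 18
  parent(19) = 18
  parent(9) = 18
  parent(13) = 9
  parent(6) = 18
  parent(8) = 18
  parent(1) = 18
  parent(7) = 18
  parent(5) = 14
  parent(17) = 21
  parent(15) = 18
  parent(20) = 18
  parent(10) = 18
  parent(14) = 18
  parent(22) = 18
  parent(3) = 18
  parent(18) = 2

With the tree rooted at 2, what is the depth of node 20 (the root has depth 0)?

Path from 2 to 20: 2 – 18 – 20, which has 2 edges.

2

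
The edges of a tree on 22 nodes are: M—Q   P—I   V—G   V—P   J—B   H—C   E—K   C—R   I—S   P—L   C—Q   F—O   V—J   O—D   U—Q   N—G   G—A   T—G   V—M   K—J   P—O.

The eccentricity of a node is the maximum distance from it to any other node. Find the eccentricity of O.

Distances from O peak at 6, attained at H (R also at distance 6).
O–P–V–M–Q–C–H

6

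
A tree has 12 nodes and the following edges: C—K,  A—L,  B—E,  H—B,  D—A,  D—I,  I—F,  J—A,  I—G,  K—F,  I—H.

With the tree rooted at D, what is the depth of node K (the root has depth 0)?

Path from D to K: D – I – F – K, which has 3 edges.

3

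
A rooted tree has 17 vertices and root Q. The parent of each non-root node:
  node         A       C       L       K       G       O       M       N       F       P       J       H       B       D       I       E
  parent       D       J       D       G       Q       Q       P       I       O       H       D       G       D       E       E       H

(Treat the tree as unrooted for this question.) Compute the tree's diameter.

Starting from F, a farthest node is C at distance 8.
One longest path: F-O-Q-G-H-E-D-J-C.
So the diameter is 8.

8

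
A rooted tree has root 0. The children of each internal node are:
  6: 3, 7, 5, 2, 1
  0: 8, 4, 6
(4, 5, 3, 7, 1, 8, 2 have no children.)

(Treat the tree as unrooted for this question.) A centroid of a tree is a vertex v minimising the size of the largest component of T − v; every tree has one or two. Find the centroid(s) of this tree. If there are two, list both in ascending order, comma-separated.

If 6 is removed the pieces have sizes 3, 1, 1, 1, 1, 1, all ≤ ⌊9/2⌋ = 4.
No neighbour of 6 does as well, so 6 is the unique centroid.

6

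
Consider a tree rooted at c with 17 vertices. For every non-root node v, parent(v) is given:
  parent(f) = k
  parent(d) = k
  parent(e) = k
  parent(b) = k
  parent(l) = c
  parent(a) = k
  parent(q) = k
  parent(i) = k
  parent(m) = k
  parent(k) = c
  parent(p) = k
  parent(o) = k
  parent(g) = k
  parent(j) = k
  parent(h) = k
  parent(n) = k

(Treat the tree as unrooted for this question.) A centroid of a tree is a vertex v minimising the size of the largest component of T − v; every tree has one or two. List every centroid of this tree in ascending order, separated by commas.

k

Removing k splits the tree into components of sizes 2, 1, 1, 1, 1, 1, 1, 1, 1, 1, 1, 1, 1, 1, 1; the largest is 2 ≤ ⌊17/2⌋ = 8.
Every other node leaves some component of size > 8, so the centroid is unique.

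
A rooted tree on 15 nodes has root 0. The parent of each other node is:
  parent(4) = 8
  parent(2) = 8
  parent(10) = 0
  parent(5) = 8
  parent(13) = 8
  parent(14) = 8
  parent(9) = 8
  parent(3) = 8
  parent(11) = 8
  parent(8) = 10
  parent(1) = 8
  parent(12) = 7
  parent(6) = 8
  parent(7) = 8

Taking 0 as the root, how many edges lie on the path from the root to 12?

4

0 → 10 → 8 → 7 → 12 — 4 edges.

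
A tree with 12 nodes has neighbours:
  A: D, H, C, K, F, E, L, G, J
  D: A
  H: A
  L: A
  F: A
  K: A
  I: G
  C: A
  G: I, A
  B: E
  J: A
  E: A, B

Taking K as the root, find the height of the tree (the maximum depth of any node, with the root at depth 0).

The longest root-to-leaf path is K → A → E → B (3 edges).

3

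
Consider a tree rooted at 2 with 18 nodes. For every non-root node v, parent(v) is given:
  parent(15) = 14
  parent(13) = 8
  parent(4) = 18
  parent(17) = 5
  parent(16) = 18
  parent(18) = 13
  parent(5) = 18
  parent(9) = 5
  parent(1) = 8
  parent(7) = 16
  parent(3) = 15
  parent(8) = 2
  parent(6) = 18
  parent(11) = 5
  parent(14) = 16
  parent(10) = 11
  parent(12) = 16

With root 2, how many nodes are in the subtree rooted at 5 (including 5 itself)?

5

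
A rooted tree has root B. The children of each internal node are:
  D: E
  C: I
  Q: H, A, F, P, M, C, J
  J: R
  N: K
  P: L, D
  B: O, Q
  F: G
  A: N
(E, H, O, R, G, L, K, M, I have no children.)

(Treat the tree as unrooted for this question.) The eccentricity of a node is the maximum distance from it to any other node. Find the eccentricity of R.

5

The node farthest from R is E (K also at distance 5), via R – J – Q – P – D – E — 5 edges.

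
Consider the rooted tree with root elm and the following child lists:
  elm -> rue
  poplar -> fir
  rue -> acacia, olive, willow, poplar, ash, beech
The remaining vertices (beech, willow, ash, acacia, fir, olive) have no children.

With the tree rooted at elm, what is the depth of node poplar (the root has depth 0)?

Path from elm to poplar: elm – rue – poplar, which has 2 edges.

2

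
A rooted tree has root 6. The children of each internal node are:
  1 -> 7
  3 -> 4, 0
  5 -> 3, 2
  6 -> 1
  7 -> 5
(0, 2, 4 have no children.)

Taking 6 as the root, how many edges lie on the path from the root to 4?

Climbing from 4 to the root: 4–3–5–7–1–6. That's 5 steps.

5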